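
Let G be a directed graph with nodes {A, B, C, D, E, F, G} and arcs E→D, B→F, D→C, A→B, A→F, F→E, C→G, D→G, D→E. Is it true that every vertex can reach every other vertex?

There is no directed path from F to A, so the graph is not strongly connected.

No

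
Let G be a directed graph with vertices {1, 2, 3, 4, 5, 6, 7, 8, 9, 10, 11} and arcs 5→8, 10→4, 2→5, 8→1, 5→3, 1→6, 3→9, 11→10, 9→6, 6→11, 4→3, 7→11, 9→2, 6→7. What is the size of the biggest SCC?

11

{1, 2, 3, 4, 5, 6, 7, 8, 9, 10, 11} are all mutually reachable — one SCC of size 11.
The largest has 11 vertices.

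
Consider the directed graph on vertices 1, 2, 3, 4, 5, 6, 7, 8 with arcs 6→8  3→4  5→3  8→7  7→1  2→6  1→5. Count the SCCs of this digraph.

8

{4} is an SCC by itself.
{3} is an SCC by itself.
{6} is an SCC by itself.
{8} is an SCC by itself.
{7} is an SCC by itself.
(and 3 more singleton SCCs)
That gives 8 strongly connected components.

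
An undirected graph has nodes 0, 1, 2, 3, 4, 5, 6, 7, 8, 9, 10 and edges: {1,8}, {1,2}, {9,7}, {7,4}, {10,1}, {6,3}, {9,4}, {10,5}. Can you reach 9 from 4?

From 4 we can reach 4, 7, 9, which includes 9.

Yes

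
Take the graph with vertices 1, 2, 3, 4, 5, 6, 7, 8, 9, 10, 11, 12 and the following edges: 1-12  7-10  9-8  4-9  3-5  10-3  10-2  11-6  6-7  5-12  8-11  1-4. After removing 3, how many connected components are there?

1

With 3 gone, the remaining components are: {1, 2, 4, 5, 6, 7, 8, 9, 10, 11, 12}.
That is 1 component.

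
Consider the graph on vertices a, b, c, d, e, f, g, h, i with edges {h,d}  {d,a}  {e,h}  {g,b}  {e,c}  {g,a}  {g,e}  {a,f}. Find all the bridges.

The edges on the cycle g-e-h-d-a-g are not bridges since each lies on that cycle.
But removing e—c disconnects e from c; removing a—f disconnects a from f; removing g—b disconnects g from b — these are bridges.

a-f, b-g, c-e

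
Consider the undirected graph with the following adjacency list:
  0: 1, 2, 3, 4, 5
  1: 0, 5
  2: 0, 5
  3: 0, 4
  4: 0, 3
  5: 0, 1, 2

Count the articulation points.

1

Removing 0 increases the component count from 1 to 2, so 0 is a cut vertex.
By contrast removing 2 leaves 1 component; it is not a cut vertex. No other vertex is a cut vertex either.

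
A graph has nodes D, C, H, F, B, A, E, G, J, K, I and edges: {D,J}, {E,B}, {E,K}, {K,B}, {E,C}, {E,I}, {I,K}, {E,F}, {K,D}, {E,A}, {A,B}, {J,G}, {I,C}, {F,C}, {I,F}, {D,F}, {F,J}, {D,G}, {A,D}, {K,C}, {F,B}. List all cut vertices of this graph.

Removing D, for instance, still leaves 2 components. No single vertex removal increases the component count — the graph has no articulation points.

none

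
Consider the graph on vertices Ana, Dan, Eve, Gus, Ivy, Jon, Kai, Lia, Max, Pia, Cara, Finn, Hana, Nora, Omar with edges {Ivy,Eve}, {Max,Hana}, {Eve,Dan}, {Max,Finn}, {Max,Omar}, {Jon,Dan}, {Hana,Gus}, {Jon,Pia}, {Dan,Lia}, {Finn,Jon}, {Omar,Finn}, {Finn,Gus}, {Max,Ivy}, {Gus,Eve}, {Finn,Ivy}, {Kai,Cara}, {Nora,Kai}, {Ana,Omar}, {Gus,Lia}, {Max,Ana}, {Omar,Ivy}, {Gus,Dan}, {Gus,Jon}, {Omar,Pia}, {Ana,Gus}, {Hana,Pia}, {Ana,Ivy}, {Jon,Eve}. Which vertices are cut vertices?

Removing Kai increases the component count from 2 to 3, so Kai is a cut vertex.
By contrast removing Max leaves 2 components; it is not a cut vertex. No other vertex is a cut vertex either.

Kai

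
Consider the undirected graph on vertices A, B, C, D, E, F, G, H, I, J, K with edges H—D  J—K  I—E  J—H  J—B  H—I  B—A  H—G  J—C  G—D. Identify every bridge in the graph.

A-B, B-J, C-J, E-I, H-I, H-J, J-K

The edges on the cycle H-G-D-H are not bridges since each lies on that cycle.
But removing H—I disconnects H from I; removing B—A disconnects B from A; removing I—E disconnects I from E; removing B—J disconnects B from J — these are bridges.
In total 7 edges are bridges.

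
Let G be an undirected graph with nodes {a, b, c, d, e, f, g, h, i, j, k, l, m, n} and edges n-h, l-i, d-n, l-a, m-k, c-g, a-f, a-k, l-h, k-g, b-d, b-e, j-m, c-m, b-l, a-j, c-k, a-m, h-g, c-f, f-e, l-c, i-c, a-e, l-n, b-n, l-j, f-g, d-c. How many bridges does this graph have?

0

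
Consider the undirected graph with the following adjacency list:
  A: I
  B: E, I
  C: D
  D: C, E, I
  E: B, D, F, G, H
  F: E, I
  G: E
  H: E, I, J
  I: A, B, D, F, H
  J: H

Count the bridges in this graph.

The edges on the cycle B-E-D-I-B are not bridges since each lies on that cycle.
But removing H-J disconnects H from J; removing A-I disconnects A from I; removing E-G disconnects E from G; removing C-D disconnects C from D — these are bridges.
That makes 4 bridges.

4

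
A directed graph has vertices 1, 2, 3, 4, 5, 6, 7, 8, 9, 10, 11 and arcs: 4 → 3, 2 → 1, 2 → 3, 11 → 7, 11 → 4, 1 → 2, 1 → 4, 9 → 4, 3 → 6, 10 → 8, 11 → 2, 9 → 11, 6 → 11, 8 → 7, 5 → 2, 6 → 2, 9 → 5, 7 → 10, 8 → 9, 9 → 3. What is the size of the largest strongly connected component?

{1, 2, 3, 4, 5, 6, 7, 8, 9, 10, 11} are all mutually reachable — one SCC of size 11.
The largest has 11 vertices.

11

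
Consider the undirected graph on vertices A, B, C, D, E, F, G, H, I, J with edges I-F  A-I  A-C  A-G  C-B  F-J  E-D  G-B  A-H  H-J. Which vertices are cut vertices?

A

Removing A increases the component count from 2 to 3, so A is a cut vertex.
By contrast removing E leaves 2 components; it is not a cut vertex. No other vertex is a cut vertex either.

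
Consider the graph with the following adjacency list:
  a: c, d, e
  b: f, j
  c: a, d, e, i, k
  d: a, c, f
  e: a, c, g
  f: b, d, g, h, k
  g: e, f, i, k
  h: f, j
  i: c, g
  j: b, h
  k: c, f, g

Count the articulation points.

Removing f increases the component count from 1 to 2, so f is a cut vertex.
By contrast removing e leaves 1 component; it is not a cut vertex. No other vertex is a cut vertex either.

1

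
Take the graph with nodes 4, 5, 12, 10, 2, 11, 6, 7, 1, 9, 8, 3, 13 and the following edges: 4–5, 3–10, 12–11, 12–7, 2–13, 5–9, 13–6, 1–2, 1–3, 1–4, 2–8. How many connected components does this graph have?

Starting from 7 we can reach 7, 11, 12. That is one component of size 3.
Starting from 1 we can reach 1, 2, 3, 4, 5, 6, 8, 9, 10, 13. That is one component of size 10.
Total: 2 components.

2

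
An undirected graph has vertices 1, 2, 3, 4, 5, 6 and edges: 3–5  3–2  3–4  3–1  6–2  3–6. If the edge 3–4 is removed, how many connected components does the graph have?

Before removal there is 1 component.
3–4 is a bridge — removing it separates 3's side from 4's side.
After removal: 2 components.

2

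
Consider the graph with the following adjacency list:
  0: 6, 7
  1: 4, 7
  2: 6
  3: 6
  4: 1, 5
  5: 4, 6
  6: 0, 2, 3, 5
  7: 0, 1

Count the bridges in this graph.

2

The edges on the cycle 7-1-4-5-6-0-7 are not bridges since each lies on that cycle.
But removing 6-2 disconnects 6 from 2; removing 6-3 disconnects 6 from 3 — these are bridges.
That makes 2 bridges.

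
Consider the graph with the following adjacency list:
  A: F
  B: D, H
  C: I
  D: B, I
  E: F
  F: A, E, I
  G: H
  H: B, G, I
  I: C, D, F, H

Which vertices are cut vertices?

Removing F increases the component count from 1 to 3, so F is a cut vertex.
Removing H increases the component count from 1 to 2, so H is a cut vertex.
Removing I increases the component count from 1 to 3, so I is a cut vertex.
By contrast removing A leaves 1 component; it is not a cut vertex. No other vertex is a cut vertex either.

F, H, I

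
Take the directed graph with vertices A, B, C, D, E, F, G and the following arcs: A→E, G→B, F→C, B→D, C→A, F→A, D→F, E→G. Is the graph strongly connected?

From E we can reach every vertex (A, B, C, D, E, F, G), and every vertex can reach E (A, B, C, D, E, F, G). So the whole graph is one strongly connected component.

Yes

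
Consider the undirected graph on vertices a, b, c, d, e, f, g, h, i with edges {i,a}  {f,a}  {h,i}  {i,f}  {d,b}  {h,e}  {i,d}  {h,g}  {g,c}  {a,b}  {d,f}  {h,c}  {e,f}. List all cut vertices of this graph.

Removing h increases the component count from 1 to 2, so h is a cut vertex.
By contrast removing c leaves 1 component; it is not a cut vertex. No other vertex is a cut vertex either.

h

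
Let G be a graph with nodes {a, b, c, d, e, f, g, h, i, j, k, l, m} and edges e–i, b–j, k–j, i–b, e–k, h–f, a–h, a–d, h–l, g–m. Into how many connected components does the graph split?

4

c is isolated — a component by itself.
Starting from g we can reach g, m. That is one component of size 2.
Starting from b we can reach b, e, i, j, k. That is one component of size 5.
Starting from a we can reach a, d, f, h, l. That is one component of size 5.
Total: 4 components.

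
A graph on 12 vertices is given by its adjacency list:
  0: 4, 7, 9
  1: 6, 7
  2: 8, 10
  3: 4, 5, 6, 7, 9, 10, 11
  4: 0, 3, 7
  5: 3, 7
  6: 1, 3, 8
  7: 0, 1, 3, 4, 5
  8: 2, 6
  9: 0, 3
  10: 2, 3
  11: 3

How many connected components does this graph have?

Starting from 0 we can reach 0, 1, 2, 3, 4, 5, 6, 7, 8, 9, 10, 11. That is one component of size 12.
Total: 1 component.

1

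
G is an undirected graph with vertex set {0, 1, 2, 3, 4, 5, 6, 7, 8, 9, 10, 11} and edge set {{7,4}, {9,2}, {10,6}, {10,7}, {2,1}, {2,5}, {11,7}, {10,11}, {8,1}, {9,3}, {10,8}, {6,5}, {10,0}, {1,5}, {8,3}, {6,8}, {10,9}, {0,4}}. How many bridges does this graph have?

0

The edges on the cycle 10-9-3-8-10 are not bridges since each lies on that cycle.
Every edge lies on some cycle, so there are no bridges.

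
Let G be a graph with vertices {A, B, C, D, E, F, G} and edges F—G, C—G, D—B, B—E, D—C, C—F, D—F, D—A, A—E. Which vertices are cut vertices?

D

Removing D increases the component count from 1 to 2, so D is a cut vertex.
By contrast removing A leaves 1 component; it is not a cut vertex. No other vertex is a cut vertex either.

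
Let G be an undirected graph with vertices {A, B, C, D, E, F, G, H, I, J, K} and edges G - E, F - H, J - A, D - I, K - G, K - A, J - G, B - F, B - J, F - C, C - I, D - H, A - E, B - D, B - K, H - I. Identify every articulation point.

Removing B increases the component count from 1 to 2, so B is a cut vertex.
By contrast removing A leaves 1 component; it is not a cut vertex. No other vertex is a cut vertex either.

B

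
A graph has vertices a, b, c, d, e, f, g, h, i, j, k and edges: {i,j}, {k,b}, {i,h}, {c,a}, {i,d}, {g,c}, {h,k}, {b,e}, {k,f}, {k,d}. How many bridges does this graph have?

6

The edges on the cycle i-h-k-d-i are not bridges since each lies on that cycle.
But removing c–a disconnects c from a; removing g–c disconnects g from c; removing k–b disconnects k from b; removing k–f disconnects k from f — these are bridges.
In total 6 edges are bridges.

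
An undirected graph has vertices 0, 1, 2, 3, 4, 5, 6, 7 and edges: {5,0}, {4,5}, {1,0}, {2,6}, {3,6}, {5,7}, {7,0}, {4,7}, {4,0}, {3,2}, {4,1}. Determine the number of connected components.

2

Starting from 2 we can reach 2, 3, 6. That is one component of size 3.
Starting from 0 we can reach 0, 1, 4, 5, 7. That is one component of size 5.
Total: 2 components.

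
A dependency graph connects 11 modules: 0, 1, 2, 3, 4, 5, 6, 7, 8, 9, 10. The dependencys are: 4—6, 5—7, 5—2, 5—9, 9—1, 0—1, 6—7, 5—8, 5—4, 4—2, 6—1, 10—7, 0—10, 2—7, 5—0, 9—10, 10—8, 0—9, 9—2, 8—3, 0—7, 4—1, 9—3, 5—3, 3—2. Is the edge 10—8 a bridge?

No

After removing 10—8, the path 10-0-5-8 still connects them, so the edge is not a bridge.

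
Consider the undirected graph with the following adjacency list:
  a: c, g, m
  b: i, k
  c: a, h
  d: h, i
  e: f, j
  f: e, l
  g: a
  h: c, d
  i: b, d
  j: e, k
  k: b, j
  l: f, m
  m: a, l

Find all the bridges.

The edges on the cycle i-d-h-c-a-m-l-f-e-j-k-b-i are not bridges since each lies on that cycle.
But removing a-g disconnects a from g — this is a bridge.

a-g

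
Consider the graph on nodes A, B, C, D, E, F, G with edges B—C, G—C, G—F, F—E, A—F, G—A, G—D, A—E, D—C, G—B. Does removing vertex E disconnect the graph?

No

Deleting E leaves 1 component (was 1) (its neighbors A, F remain connected to each other), so E is not a cut vertex.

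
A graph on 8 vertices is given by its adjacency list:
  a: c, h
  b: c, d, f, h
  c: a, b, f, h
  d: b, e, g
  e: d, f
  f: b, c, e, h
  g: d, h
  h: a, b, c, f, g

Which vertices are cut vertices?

Removing e, for instance, still leaves 1 component. No single vertex removal increases the component count — the graph has no articulation points.

none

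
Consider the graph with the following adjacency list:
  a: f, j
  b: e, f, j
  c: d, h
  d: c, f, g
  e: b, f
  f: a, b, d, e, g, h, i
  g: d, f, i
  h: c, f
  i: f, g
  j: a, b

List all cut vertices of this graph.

Removing f increases the component count from 1 to 2, so f is a cut vertex.
By contrast removing c leaves 1 component; it is not a cut vertex. No other vertex is a cut vertex either.

f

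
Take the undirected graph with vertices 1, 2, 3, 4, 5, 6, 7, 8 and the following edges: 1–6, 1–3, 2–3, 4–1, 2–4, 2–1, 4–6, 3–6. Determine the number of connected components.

4

5 is isolated — a component by itself.
7 is isolated — a component by itself.
8 is isolated — a component by itself.
Starting from 1 we can reach 1, 2, 3, 4, 6. That is one component of size 5.
Total: 4 components.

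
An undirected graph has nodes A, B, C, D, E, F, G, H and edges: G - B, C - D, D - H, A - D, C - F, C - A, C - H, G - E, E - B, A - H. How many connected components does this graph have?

2

Starting from B we can reach B, E, G. That is one component of size 3.
Starting from A we can reach A, C, D, F, H. That is one component of size 5.
Total: 2 components.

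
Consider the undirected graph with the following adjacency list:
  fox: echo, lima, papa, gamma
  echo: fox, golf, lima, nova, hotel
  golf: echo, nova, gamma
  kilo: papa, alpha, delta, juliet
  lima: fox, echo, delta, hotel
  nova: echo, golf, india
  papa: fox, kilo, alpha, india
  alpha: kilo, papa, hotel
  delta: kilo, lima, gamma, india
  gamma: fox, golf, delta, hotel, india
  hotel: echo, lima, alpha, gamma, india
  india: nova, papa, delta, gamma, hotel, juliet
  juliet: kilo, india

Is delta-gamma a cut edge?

After removing delta-gamma, the path delta-india-gamma still connects them, so the edge is not a bridge.

No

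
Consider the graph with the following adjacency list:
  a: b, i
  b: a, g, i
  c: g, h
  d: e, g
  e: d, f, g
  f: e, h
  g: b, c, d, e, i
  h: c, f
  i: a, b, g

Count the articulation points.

Removing g increases the component count from 1 to 2, so g is a cut vertex.
By contrast removing d leaves 1 component; it is not a cut vertex. No other vertex is a cut vertex either.

1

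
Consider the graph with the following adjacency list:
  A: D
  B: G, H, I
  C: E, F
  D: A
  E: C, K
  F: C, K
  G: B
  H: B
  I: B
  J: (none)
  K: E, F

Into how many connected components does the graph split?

4

J is isolated — a component by itself.
Starting from A we can reach A, D. That is one component of size 2.
Starting from C we can reach C, E, F, K. That is one component of size 4.
Starting from B we can reach B, G, H, I. That is one component of size 4.
Total: 4 components.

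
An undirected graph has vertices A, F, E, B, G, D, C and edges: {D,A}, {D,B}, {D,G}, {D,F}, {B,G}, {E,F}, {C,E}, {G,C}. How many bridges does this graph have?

1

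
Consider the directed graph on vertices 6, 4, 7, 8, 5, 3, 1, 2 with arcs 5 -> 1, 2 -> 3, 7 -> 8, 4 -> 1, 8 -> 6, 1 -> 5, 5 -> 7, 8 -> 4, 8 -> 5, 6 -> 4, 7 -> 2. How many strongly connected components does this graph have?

{1, 4, 5, 6, 7, 8} are all mutually reachable — one SCC of size 6.
{2} is an SCC by itself.
{3} is an SCC by itself.
That gives 3 strongly connected components.

3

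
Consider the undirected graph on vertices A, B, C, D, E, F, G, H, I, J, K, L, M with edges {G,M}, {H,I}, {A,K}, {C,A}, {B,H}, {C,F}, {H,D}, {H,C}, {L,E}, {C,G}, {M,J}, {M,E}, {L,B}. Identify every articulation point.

A, C, H, M

Removing A increases the component count from 1 to 2, so A is a cut vertex.
Removing C increases the component count from 1 to 3, so C is a cut vertex.
Removing H increases the component count from 1 to 3, so H is a cut vertex.
Likewise M is a cut vertex.
By contrast removing B leaves 1 component; it is not a cut vertex. No other vertex is a cut vertex either.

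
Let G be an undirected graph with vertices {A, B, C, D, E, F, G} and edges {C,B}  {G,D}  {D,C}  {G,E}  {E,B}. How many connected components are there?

3

A is isolated — a component by itself.
F is isolated — a component by itself.
Starting from B we can reach B, C, D, E, G. That is one component of size 5.
Total: 3 components.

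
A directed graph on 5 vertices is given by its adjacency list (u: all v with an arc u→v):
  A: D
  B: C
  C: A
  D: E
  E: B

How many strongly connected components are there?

{A, B, C, D, E} are all mutually reachable — one SCC of size 5.
That gives 1 strongly connected component.

1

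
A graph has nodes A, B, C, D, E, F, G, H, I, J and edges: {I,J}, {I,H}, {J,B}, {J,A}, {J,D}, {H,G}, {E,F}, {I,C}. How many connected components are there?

Starting from E we can reach E, F. That is one component of size 2.
Starting from A we can reach A, B, C, D, G, H, I, J. That is one component of size 8.
Total: 2 components.

2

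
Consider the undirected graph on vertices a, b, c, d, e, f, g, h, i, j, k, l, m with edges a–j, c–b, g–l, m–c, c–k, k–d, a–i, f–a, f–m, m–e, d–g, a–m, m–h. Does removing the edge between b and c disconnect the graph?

Removing b–c leaves no path between b and c: the component count goes from 1 to 2. So it is a bridge.

Yes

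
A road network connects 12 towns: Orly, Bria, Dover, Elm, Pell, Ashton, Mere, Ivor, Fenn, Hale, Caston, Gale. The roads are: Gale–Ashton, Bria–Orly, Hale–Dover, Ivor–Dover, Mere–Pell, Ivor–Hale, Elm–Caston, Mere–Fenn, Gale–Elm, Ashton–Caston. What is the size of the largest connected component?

Starting from Bria we can reach Bria, Orly. That is one component of size 2.
Starting from Fenn we can reach Fenn, Mere, Pell. That is one component of size 3.
Starting from Hale we can reach Hale, Ivor, Dover. That is one component of size 3.
Starting from Elm we can reach Elm, Gale, Ashton, Caston. That is one component of size 4.
The largest has 4 vertices.

4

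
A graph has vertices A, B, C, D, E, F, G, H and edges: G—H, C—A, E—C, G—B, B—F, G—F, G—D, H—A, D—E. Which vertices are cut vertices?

Removing G increases the component count from 1 to 2, so G is a cut vertex.
By contrast removing E leaves 1 component; it is not a cut vertex. No other vertex is a cut vertex either.

G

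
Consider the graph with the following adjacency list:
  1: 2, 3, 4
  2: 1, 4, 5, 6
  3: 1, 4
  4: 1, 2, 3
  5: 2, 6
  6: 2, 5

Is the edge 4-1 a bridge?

After removing 4-1, the path 4-2-1 still connects them, so the edge is not a bridge.

No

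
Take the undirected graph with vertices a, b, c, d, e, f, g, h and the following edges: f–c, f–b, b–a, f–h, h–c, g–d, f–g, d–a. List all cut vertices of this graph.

Removing f increases the component count from 2 to 3, so f is a cut vertex.
By contrast removing c leaves 2 components; it is not a cut vertex. No other vertex is a cut vertex either.

f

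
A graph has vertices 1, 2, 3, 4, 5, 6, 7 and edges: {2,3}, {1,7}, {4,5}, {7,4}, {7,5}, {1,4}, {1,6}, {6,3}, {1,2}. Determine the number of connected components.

1

Starting from 1 we can reach 1, 2, 3, 4, 5, 6, 7. That is one component of size 7.
Total: 1 component.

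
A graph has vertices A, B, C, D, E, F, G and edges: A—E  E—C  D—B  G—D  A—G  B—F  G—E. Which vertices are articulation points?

Removing B increases the component count from 1 to 2, so B is a cut vertex.
Removing D increases the component count from 1 to 2, so D is a cut vertex.
Removing E increases the component count from 1 to 2, so E is a cut vertex.
Likewise G is a cut vertex.
By contrast removing F leaves 1 component; it is not a cut vertex. No other vertex is a cut vertex either.

B, D, E, G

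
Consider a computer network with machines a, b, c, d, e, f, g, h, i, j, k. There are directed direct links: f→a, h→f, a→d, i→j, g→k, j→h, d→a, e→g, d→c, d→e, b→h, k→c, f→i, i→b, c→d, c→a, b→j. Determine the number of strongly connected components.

2

{a, c, d, e, g, k} are all mutually reachable — one SCC of size 6.
{b, f, h, i, j} are all mutually reachable — one SCC of size 5.
That gives 2 strongly connected components.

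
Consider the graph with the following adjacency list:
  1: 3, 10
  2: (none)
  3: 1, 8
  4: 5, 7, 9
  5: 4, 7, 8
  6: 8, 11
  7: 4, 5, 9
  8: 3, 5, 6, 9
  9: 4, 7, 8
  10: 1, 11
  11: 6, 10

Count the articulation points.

Removing 8 increases the component count from 2 to 3, so 8 is a cut vertex.
By contrast removing 1 leaves 2 components; it is not a cut vertex. No other vertex is a cut vertex either.

1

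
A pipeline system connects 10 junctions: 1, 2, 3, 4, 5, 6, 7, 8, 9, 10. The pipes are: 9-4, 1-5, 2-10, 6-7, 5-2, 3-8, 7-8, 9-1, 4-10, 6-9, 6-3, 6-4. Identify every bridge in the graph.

none

The edges on the cycle 6-9-1-5-2-10-4-6 are not bridges since each lies on that cycle.
Every edge lies on some cycle, so there are no bridges.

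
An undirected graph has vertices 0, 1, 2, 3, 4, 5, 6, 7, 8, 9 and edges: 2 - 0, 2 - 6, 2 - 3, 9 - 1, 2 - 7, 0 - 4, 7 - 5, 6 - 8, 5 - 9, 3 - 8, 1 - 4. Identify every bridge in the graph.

none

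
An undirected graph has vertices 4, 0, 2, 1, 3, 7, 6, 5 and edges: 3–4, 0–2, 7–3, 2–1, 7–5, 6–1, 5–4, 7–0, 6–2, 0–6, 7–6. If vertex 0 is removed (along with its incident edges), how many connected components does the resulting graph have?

1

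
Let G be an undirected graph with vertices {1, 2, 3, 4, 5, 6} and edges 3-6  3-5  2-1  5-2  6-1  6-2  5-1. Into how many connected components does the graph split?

4 is isolated — a component by itself.
Starting from 1 we can reach 1, 2, 3, 5, 6. That is one component of size 5.
Total: 2 components.

2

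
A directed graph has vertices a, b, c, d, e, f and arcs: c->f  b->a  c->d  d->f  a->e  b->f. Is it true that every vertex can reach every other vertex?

No

There is no directed path from a to c, so the graph is not strongly connected.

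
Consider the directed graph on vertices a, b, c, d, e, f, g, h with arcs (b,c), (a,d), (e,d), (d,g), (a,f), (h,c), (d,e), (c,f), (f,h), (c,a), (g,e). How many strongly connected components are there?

3

{a, c, f, h} are all mutually reachable — one SCC of size 4.
{d, e, g} are all mutually reachable — one SCC of size 3.
{b} is an SCC by itself.
That gives 3 strongly connected components.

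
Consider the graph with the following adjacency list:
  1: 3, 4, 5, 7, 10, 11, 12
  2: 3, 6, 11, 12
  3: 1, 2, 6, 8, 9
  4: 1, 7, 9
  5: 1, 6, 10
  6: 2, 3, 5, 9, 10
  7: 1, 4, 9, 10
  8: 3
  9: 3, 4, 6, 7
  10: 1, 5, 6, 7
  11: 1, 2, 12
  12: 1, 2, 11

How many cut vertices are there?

1

Removing 3 increases the component count from 1 to 2, so 3 is a cut vertex.
By contrast removing 6 leaves 1 component; it is not a cut vertex. No other vertex is a cut vertex either.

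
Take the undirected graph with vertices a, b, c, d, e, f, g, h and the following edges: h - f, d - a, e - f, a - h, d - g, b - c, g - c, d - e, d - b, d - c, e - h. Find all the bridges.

The edges on the cycle d-g-c-d are not bridges since each lies on that cycle.
Every edge lies on some cycle, so there are no bridges.

none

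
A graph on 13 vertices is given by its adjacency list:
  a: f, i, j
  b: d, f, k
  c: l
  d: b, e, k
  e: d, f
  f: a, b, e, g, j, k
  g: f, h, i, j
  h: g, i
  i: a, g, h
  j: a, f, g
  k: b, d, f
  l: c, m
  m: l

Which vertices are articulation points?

f, l

Removing f increases the component count from 2 to 3, so f is a cut vertex.
Removing l increases the component count from 2 to 3, so l is a cut vertex.
By contrast removing h leaves 2 components; it is not a cut vertex. No other vertex is a cut vertex either.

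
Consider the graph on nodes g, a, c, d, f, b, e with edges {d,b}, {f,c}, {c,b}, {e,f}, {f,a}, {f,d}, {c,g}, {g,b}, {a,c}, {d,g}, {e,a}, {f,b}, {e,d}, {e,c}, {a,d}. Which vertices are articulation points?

none

Removing b, for instance, still leaves 1 component. No single vertex removal increases the component count — the graph has no articulation points.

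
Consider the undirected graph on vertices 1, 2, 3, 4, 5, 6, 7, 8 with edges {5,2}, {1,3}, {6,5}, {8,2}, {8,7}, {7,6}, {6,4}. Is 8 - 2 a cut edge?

No

After removing 8 - 2, the path 8-7-6-5-2 still connects them, so the edge is not a bridge.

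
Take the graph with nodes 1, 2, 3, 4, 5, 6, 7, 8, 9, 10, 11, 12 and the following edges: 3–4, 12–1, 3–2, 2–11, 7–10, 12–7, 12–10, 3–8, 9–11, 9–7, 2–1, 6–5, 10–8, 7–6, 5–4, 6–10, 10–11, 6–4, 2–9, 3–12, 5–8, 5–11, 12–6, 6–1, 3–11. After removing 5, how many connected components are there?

1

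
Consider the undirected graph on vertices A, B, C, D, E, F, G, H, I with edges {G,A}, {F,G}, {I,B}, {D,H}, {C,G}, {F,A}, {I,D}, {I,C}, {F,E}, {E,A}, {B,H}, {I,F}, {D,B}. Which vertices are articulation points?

Removing I increases the component count from 1 to 2, so I is a cut vertex.
By contrast removing G leaves 1 component; it is not a cut vertex. No other vertex is a cut vertex either.

I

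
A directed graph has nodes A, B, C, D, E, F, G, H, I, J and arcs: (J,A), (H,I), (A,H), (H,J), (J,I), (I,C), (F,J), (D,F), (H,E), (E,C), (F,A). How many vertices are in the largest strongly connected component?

3

{A, H, J} are all mutually reachable — one SCC of size 3.
{E} is an SCC by itself.
{C} is an SCC by itself.
{B} is an SCC by itself.
{I} is an SCC by itself.
(and 3 more singleton SCCs)
The largest has 3 vertices.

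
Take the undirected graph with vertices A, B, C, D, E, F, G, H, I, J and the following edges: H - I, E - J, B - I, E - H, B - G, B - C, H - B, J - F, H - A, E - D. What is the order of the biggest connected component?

10

Starting from A we can reach A, B, C, D, E, F, G, H, I, J. That is one component of size 10.
The largest has 10 vertices.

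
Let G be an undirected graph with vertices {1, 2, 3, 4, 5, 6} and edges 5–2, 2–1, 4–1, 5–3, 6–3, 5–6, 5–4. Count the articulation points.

Removing 5 increases the component count from 1 to 2, so 5 is a cut vertex.
By contrast removing 2 leaves 1 component; it is not a cut vertex. No other vertex is a cut vertex either.

1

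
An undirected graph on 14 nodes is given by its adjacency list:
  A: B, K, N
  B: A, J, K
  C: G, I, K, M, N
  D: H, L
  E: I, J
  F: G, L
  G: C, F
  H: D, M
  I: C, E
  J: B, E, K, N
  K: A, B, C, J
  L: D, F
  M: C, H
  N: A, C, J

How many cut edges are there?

0

The edges on the cycle C-M-H-D-L-F-G-C are not bridges since each lies on that cycle.
Every edge lies on some cycle, so there are no bridges.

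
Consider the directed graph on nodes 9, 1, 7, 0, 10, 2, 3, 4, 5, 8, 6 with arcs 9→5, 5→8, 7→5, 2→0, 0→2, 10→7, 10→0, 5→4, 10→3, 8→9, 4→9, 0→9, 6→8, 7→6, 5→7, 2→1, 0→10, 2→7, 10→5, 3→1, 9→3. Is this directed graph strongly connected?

No

There is no directed path from 5 to 10, so the graph is not strongly connected.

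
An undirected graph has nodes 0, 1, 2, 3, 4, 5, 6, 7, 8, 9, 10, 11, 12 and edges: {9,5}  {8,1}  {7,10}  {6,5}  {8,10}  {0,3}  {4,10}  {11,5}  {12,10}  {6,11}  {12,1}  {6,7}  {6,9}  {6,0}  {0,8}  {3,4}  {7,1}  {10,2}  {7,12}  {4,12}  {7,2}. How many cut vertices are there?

Removing 6 increases the component count from 1 to 2, so 6 is a cut vertex.
By contrast removing 12 leaves 1 component; it is not a cut vertex. No other vertex is a cut vertex either.

1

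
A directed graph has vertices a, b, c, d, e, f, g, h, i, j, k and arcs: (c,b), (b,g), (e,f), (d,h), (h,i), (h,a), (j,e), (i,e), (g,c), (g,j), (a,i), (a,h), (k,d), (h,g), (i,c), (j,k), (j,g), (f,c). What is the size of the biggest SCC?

11

{a, b, c, d, e, f, g, h, i, j, k} are all mutually reachable — one SCC of size 11.
The largest has 11 vertices.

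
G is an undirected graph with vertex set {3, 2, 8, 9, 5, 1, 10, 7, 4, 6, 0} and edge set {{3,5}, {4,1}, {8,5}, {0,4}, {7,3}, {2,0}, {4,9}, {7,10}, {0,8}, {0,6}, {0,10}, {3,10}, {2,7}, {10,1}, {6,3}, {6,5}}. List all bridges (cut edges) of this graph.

The edges on the cycle 2-0-4-1-10-7-2 are not bridges since each lies on that cycle.
But removing 9 - 4 disconnects 9 from 4 — this is a bridge.

4-9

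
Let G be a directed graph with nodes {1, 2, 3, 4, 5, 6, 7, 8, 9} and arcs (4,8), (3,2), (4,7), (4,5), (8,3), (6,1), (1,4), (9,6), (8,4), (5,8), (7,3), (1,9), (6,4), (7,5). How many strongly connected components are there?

{4, 5, 7, 8} are all mutually reachable — one SCC of size 4.
{1, 6, 9} are all mutually reachable — one SCC of size 3.
{3} is an SCC by itself.
{2} is an SCC by itself.
That gives 4 strongly connected components.

4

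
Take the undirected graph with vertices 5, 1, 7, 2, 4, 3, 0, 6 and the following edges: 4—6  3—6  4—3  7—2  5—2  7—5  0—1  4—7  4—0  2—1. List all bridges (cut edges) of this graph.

The edges on the cycle 4-3-6-4 are not bridges since each lies on that cycle.
Every edge lies on some cycle, so there are no bridges.

none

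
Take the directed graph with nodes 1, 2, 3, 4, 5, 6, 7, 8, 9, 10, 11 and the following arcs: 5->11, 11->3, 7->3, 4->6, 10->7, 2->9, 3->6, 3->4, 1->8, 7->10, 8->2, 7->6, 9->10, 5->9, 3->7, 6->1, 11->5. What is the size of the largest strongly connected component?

9

{1, 2, 3, 4, 6, 7, 8, 9, 10} are all mutually reachable — one SCC of size 9.
{5, 11} are all mutually reachable — one SCC of size 2.
The largest has 9 vertices.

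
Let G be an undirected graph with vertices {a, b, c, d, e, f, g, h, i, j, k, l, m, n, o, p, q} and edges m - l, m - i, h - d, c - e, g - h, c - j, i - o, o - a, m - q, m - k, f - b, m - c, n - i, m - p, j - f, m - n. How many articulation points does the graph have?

7

Removing c increases the component count from 2 to 4, so c is a cut vertex.
Removing f increases the component count from 2 to 3, so f is a cut vertex.
Removing h increases the component count from 2 to 3, so h is a cut vertex.
Likewise i, j, m, o are cut vertices.
By contrast removing d leaves 2 components; it is not a cut vertex. No other vertex is a cut vertex either.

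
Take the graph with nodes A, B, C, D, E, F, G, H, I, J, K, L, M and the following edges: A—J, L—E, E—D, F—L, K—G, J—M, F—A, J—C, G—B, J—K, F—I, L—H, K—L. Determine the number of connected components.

1

Starting from A we can reach A, B, C, D, E, F, G, H, I, J, K, L, M. That is one component of size 13.
Total: 1 component.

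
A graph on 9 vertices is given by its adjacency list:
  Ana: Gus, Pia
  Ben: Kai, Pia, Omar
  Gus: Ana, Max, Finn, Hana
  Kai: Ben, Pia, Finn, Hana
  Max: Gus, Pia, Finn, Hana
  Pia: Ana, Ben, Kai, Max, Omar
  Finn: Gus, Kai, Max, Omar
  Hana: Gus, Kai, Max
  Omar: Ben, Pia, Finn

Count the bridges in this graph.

0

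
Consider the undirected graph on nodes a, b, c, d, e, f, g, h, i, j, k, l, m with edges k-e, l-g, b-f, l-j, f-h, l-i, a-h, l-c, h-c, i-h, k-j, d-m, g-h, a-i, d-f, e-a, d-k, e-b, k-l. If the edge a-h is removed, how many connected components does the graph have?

a and h are still connected via a-i-h, so the component count stays at 1.

1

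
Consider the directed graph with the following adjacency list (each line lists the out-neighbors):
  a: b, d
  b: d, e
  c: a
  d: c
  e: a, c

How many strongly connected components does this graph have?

{a, b, c, d, e} are all mutually reachable — one SCC of size 5.
That gives 1 strongly connected component.

1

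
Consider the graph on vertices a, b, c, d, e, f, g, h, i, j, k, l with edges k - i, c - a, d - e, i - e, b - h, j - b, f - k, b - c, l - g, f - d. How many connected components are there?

3

Starting from g we can reach g, l. That is one component of size 2.
Starting from d we can reach d, e, f, i, k. That is one component of size 5.
Starting from a we can reach a, b, c, h, j. That is one component of size 5.
Total: 3 components.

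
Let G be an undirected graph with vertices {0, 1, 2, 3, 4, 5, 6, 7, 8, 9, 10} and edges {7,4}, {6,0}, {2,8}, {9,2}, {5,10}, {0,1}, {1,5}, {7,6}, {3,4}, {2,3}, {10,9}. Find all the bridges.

The edges on the cycle 7-6-0-1-5-10-9-2-3-4-7 are not bridges since each lies on that cycle.
But removing 8—2 disconnects 8 from 2 — this is a bridge.

2-8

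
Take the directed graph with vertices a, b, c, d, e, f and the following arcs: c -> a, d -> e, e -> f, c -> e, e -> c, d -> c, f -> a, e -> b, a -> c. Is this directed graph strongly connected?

No

There is no directed path from b to c, so the graph is not strongly connected.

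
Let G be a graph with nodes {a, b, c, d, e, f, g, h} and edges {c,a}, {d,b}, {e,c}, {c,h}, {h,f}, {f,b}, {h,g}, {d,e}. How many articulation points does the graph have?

Removing c increases the component count from 1 to 2, so c is a cut vertex.
Removing h increases the component count from 1 to 2, so h is a cut vertex.
By contrast removing e leaves 1 component; it is not a cut vertex. No other vertex is a cut vertex either.

2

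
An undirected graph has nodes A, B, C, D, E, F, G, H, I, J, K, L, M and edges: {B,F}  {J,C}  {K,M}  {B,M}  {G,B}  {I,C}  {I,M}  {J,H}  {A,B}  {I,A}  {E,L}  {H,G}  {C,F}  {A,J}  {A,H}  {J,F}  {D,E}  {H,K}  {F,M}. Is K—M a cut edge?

No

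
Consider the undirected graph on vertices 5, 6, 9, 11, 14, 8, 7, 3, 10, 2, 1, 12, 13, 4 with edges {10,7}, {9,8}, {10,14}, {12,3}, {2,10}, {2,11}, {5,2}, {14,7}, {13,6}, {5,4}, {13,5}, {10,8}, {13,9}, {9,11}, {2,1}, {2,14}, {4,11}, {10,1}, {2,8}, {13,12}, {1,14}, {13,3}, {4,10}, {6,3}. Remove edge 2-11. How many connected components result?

2 and 11 are still connected via 2-8-9-11, so the component count stays at 1.

1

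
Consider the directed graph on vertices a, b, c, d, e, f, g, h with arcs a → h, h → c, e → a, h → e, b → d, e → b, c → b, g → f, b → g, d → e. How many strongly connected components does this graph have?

3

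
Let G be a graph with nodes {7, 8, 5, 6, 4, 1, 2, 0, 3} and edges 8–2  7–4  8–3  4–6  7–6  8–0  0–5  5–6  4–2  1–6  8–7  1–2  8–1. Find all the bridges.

The edges on the cycle 8-0-5-6-7-8 are not bridges since each lies on that cycle.
But removing 8–3 disconnects 8 from 3 — this is a bridge.

3-8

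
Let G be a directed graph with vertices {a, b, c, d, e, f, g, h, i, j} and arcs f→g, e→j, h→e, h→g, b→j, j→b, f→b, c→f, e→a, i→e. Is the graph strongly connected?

No

There is no directed path from i to c, so the graph is not strongly connected.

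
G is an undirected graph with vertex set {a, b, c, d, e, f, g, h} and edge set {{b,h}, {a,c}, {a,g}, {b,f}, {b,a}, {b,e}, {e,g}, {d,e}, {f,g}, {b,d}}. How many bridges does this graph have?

2

The edges on the cycle b-a-g-e-d-b are not bridges since each lies on that cycle.
But removing h-b disconnects h from b; removing a-c disconnects a from c — these are bridges.
That makes 2 bridges.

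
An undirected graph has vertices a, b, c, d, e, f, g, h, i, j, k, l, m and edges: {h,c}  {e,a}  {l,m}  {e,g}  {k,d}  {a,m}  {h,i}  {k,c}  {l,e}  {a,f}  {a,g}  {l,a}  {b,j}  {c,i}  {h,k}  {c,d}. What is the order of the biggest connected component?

6

Starting from b we can reach b, j. That is one component of size 2.
Starting from c we can reach c, d, h, i, k. That is one component of size 5.
Starting from a we can reach a, e, f, g, l, m. That is one component of size 6.
The largest has 6 vertices.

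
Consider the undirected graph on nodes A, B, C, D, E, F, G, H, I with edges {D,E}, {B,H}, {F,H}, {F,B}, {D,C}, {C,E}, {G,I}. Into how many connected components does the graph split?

4

A is isolated — a component by itself.
Starting from G we can reach G, I. That is one component of size 2.
Starting from B we can reach B, F, H. That is one component of size 3.
Starting from C we can reach C, D, E. That is one component of size 3.
Total: 4 components.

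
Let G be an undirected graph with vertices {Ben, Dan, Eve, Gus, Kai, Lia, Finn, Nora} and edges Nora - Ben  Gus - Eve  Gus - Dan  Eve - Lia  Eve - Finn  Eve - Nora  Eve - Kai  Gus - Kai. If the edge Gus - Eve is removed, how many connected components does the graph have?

1

Gus and Eve are still connected via Gus-Kai-Eve, so the component count stays at 1.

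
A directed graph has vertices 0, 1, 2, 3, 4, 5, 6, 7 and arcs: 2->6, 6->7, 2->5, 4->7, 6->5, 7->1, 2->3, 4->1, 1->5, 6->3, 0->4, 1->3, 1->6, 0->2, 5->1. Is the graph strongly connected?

No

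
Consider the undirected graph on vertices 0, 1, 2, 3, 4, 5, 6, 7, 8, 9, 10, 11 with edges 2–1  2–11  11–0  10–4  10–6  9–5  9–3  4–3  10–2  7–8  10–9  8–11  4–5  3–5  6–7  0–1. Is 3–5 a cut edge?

No

After removing 3–5, the path 3-4-5 still connects them, so the edge is not a bridge.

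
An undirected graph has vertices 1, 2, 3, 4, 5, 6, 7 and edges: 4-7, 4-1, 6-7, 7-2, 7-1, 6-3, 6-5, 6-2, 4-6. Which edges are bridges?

3-6, 5-6

The edges on the cycle 4-6-2-7-4 are not bridges since each lies on that cycle.
But removing 6-5 disconnects 6 from 5; removing 6-3 disconnects 6 from 3 — these are bridges.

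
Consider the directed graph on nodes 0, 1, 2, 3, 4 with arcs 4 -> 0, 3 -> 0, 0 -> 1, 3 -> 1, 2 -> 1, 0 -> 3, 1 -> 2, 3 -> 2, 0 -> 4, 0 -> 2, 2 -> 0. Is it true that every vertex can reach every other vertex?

From 2 we can reach every vertex (0, 1, 2, 3, 4), and every vertex can reach 2 (0, 1, 2, 3, 4). So the whole graph is one strongly connected component.

Yes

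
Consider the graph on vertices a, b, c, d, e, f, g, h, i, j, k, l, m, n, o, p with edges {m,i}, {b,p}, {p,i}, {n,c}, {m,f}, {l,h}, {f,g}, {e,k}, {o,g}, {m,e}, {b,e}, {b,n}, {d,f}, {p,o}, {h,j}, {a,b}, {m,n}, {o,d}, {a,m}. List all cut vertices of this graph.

Removing e increases the component count from 2 to 3, so e is a cut vertex.
Removing h increases the component count from 2 to 3, so h is a cut vertex.
Removing n increases the component count from 2 to 3, so n is a cut vertex.
By contrast removing k leaves 2 components; it is not a cut vertex. No other vertex is a cut vertex either.

e, h, n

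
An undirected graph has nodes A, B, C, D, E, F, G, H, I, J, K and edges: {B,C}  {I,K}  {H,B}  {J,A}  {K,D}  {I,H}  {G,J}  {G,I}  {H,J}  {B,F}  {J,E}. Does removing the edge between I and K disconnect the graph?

Removing I-K leaves no path between I and K: the component count goes from 1 to 2. So it is a bridge.

Yes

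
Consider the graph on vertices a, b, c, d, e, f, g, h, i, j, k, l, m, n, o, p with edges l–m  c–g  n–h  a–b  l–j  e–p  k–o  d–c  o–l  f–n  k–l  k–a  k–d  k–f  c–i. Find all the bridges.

The edges on the cycle k-o-l-k are not bridges since each lies on that cycle.
But removing i–c disconnects i from c; removing l–m disconnects l from m; removing f–n disconnects f from n; removing k–f disconnects k from f — these are bridges.
In total 12 edges are bridges.

a-b, a-k, c-d, c-g, c-i, d-k, e-p, f-k, f-n, h-n, j-l, l-m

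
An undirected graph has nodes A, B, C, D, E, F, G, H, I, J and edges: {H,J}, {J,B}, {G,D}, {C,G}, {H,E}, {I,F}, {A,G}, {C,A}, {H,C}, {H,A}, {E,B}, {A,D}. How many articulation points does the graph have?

Removing H increases the component count from 2 to 3, so H is a cut vertex.
By contrast removing D leaves 2 components; it is not a cut vertex. No other vertex is a cut vertex either.

1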